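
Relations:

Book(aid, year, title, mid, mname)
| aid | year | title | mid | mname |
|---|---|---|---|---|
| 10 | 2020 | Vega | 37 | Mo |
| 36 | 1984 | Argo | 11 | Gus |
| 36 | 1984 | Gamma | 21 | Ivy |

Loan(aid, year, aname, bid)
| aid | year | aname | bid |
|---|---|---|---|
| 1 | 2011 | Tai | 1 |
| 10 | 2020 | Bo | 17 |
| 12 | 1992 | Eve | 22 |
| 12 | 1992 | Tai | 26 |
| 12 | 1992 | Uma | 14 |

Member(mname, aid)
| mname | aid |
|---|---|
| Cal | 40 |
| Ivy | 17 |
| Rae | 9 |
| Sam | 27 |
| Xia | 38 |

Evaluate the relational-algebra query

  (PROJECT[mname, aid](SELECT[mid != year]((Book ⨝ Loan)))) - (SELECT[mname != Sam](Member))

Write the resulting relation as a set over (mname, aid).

{(Mo, 10)}

Joining Book and Loan on aid, year yields {(10, 2020, Vega, 37, Mo, Bo, 17)}.
Selection mid != year: {(10, 2020, Vega, 37, Mo, Bo, 17)}
π_{mname, aid} gives {(Mo, 10)}.
Selection mname != Sam: {(Cal, 40), (Ivy, 17), (Rae, 9), (Xia, 38)}
Taking the difference: {(Mo, 10)}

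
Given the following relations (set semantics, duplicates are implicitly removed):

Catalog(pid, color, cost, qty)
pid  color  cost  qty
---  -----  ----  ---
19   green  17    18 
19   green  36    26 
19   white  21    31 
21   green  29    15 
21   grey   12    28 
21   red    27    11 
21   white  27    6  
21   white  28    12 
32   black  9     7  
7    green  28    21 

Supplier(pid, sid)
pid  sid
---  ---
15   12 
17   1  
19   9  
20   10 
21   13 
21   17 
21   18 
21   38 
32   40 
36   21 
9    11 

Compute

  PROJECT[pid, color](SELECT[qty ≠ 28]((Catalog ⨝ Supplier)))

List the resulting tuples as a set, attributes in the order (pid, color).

Joining Catalog and Supplier on pid yields {(19, green, 17, 18, 9), (19, green, 36, 26, 9), (19, white, 21, 31, 9), (21, green, 29, 15, 13), (21, green, 29, 15, 17), (21, green, 29, 15, 18), (21, green, 29, 15, 38), (21, grey, 12, 28, 13), (21, grey, 12, 28, 17), (21, grey, 12, 28, 18), (21, grey, 12, 28, 38), (21, red, 27, 11, 13), (21, red, 27, 11, 17), (21, red, 27, 11, 18), (21, red, 27, 11, 38), (21, white, 27, 6, 13), (21, white, 27, 6, 17), (21, white, 27, 6, 18), (21, white, 27, 6, 38), (21, white, 28, 12, 13), (21, white, 28, 12, 17), (21, white, 28, 12, 18), (21, white, 28, 12, 38), (32, black, 9, 7, 40)}.
Filtering on qty ≠ 28 leaves {(19, green, 17, 18, 9), (19, green, 36, 26, 9), (19, white, 21, 31, 9), (21, green, 29, 15, 13), (21, green, 29, 15, 17), (21, green, 29, 15, 18), (21, green, 29, 15, 38), (21, red, 27, 11, 13), (21, red, 27, 11, 17), (21, red, 27, 11, 18), (21, red, 27, 11, 38), (21, white, 27, 6, 13), (21, white, 27, 6, 17), (21, white, 27, 6, 18), (21, white, 27, 6, 38), (21, white, 28, 12, 13), (21, white, 28, 12, 17), (21, white, 28, 12, 18), (21, white, 28, 12, 38), (32, black, 9, 7, 40)}.
π[pid, color]: project onto (pid, color) (14 duplicate(s) eliminated) → {(19, green), (19, white), (21, green), (21, red), (21, white), (32, black)}

{(19, green), (19, white), (21, green), (21, red), (21, white), (32, black)}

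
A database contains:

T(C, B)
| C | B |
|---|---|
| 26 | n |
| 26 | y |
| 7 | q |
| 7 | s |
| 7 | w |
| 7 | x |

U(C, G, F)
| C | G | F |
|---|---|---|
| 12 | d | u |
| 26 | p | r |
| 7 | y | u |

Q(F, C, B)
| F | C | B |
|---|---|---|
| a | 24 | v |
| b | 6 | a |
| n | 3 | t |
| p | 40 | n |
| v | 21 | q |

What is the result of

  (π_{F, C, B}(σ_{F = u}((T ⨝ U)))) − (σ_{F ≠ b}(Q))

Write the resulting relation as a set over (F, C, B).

Natural join on C: {(26, n, p, r), (26, y, p, r), (7, q, y, u), (7, s, y, u), (7, w, y, u), (7, x, y, u)}
Filtering on F = u leaves {(7, q, y, u), (7, s, y, u), (7, w, y, u), (7, x, y, u)}.
π[F, C, B]: project onto (F, C, B) → {(u, 7, q), (u, 7, s), (u, 7, w), (u, 7, x)}
Filtering on F ≠ b leaves {(a, 24, v), (n, 3, t), (p, 40, n), (v, 21, q)}.
Taking the difference: {(u, 7, q), (u, 7, s), (u, 7, w), (u, 7, x)}

{(u, 7, q), (u, 7, s), (u, 7, w), (u, 7, x)}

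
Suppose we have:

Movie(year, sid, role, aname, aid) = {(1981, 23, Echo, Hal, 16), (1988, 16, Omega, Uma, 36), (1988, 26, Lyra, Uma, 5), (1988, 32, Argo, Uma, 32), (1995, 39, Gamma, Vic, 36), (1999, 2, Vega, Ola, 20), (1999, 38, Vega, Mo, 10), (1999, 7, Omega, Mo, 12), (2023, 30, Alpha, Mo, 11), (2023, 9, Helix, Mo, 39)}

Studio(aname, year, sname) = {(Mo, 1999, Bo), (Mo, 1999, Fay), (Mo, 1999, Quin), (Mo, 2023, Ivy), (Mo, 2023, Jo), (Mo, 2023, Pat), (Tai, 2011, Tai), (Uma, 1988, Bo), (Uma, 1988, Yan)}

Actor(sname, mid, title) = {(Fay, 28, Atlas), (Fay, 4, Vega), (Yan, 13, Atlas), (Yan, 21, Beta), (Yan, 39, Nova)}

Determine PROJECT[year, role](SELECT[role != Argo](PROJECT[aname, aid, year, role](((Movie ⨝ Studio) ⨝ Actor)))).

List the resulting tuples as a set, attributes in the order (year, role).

Movie ⋈ Studio (natural join on year, aname): {(1988, 16, Omega, Uma, 36, Bo), (1988, 16, Omega, Uma, 36, Yan), (1988, 26, Lyra, Uma, 5, Bo), (1988, 26, Lyra, Uma, 5, Yan), (1988, 32, Argo, Uma, 32, Bo), (1988, 32, Argo, Uma, 32, Yan), (1999, 38, Vega, Mo, 10, Bo), (1999, 38, Vega, Mo, 10, Fay), (1999, 38, Vega, Mo, 10, Quin), (1999, 7, Omega, Mo, 12, Bo), (1999, 7, Omega, Mo, 12, Fay), (1999, 7, Omega, Mo, 12, Quin), (2023, 30, Alpha, Mo, 11, Ivy), (2023, 30, Alpha, Mo, 11, Jo), (2023, 30, Alpha, Mo, 11, Pat), (2023, 9, Helix, Mo, 39, Ivy), (2023, 9, Helix, Mo, 39, Jo), (2023, 9, Helix, Mo, 39, Pat)}
(Movie ⨝ Studio) ⋈ Actor (natural join on sname): {(1988, 16, Omega, Uma, 36, Yan, 13, Atlas), (1988, 16, Omega, Uma, 36, Yan, 21, Beta), (1988, 16, Omega, Uma, 36, Yan, 39, Nova), (1988, 26, Lyra, Uma, 5, Yan, 13, Atlas), (1988, 26, Lyra, Uma, 5, Yan, 21, Beta), (1988, 26, Lyra, Uma, 5, Yan, 39, Nova), (1988, 32, Argo, Uma, 32, Yan, 13, Atlas), (1988, 32, Argo, Uma, 32, Yan, 21, Beta), (1988, 32, Argo, Uma, 32, Yan, 39, Nova), (1999, 38, Vega, Mo, 10, Fay, 28, Atlas), (1999, 38, Vega, Mo, 10, Fay, 4, Vega), (1999, 7, Omega, Mo, 12, Fay, 28, Atlas), (1999, 7, Omega, Mo, 12, Fay, 4, Vega)}
π[aname, aid, year, role]: project onto (aname, aid, year, role) (8 duplicate(s) eliminated) → {(Mo, 10, 1999, Vega), (Mo, 12, 1999, Omega), (Uma, 32, 1988, Argo), (Uma, 36, 1988, Omega), (Uma, 5, 1988, Lyra)}
Filtering on role != Argo leaves {(Mo, 10, 1999, Vega), (Mo, 12, 1999, Omega), (Uma, 36, 1988, Omega), (Uma, 5, 1988, Lyra)}.
π[year, role]: project onto (year, role) → {(1988, Lyra), (1988, Omega), (1999, Omega), (1999, Vega)}

{(1988, Lyra), (1988, Omega), (1999, Omega), (1999, Vega)}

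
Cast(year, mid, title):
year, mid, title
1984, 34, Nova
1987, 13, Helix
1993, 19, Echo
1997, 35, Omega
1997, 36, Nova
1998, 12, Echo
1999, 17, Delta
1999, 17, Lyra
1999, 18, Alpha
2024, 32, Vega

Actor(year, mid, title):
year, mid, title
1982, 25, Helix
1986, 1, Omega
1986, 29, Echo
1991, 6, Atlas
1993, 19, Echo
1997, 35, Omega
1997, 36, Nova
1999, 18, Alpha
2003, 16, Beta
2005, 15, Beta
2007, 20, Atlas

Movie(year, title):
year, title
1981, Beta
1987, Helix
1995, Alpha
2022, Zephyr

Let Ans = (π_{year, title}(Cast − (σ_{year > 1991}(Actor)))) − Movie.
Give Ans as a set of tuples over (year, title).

{(1984, Nova), (1998, Echo), (1999, Delta), (1999, Lyra), (2024, Vega)}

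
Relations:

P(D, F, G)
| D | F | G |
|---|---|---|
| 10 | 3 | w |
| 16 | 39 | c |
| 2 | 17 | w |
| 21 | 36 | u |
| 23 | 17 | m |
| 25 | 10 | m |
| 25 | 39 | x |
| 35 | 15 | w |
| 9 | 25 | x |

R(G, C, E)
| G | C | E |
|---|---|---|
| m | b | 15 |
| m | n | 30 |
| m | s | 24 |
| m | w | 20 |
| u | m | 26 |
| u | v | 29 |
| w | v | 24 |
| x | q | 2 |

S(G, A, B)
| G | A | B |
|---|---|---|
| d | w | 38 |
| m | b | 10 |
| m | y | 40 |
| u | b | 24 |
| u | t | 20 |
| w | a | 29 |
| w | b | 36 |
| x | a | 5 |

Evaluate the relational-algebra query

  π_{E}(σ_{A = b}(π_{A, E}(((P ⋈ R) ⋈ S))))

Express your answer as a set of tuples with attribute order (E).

{15, 20, 24, 26, 29, 30}

Natural join on G: {(10, 3, w, v, 24), (2, 17, w, v, 24), (21, 36, u, m, 26), (21, 36, u, v, 29), (23, 17, m, b, 15), (23, 17, m, n, 30), (23, 17, m, s, 24), (23, 17, m, w, 20), (25, 10, m, b, 15), (25, 10, m, n, 30), (25, 10, m, s, 24), (25, 10, m, w, 20), (25, 39, x, q, 2), (35, 15, w, v, 24), (9, 25, x, q, 2)}
Natural join on G: {(10, 3, w, v, 24, a, 29), (10, 3, w, v, 24, b, 36), (2, 17, w, v, 24, a, 29), (2, 17, w, v, 24, b, 36), (21, 36, u, m, 26, b, 24), (21, 36, u, m, 26, t, 20), (21, 36, u, v, 29, b, 24), (21, 36, u, v, 29, t, 20), (23, 17, m, b, 15, b, 10), (23, 17, m, b, 15, y, 40), (23, 17, m, n, 30, b, 10), (23, 17, m, n, 30, y, 40), (23, 17, m, s, 24, b, 10), (23, 17, m, s, 24, y, 40), (23, 17, m, w, 20, b, 10), (23, 17, m, w, 20, y, 40), (25, 10, m, b, 15, b, 10), (25, 10, m, b, 15, y, 40), (25, 10, m, n, 30, b, 10), (25, 10, m, n, 30, y, 40), (25, 10, m, s, 24, b, 10), (25, 10, m, s, 24, y, 40), (25, 10, m, w, 20, b, 10), (25, 10, m, w, 20, y, 40), (25, 39, x, q, 2, a, 5), (35, 15, w, v, 24, a, 29), (35, 15, w, v, 24, b, 36), (9, 25, x, q, 2, a, 5)}
π_{A, E} gives {(a, 2), (a, 24), (b, 15), (b, 20), (b, 24), (b, 26), (b, 29), (b, 30), (t, 26), (t, 29), (y, 15), (y, 20), (y, 24), (y, 30)} (14 duplicate(s) eliminated).
Selection A = b: {(b, 15), (b, 20), (b, 24), (b, 26), (b, 29), (b, 30)}
π_{E} gives {15, 20, 24, 26, 29, 30}.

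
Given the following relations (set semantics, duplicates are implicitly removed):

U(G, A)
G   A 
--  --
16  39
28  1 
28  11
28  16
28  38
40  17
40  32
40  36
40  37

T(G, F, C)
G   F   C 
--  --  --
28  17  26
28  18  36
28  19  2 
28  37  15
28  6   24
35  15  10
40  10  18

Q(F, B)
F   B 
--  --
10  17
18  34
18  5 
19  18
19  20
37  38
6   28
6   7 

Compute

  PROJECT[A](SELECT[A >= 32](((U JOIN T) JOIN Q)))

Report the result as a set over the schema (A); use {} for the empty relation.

{32, 36, 37, 38}

Natural join on G: {(28, 1, 17, 26), (28, 1, 18, 36), (28, 1, 19, 2), (28, 1, 37, 15), (28, 1, 6, 24), (28, 11, 17, 26), (28, 11, 18, 36), (28, 11, 19, 2), (28, 11, 37, 15), (28, 11, 6, 24), (28, 16, 17, 26), (28, 16, 18, 36), (28, 16, 19, 2), (28, 16, 37, 15), (28, 16, 6, 24), (28, 38, 17, 26), (28, 38, 18, 36), (28, 38, 19, 2), (28, 38, 37, 15), (28, 38, 6, 24), (40, 17, 10, 18), (40, 32, 10, 18), (40, 36, 10, 18), (40, 37, 10, 18)}
Natural join on F: {(28, 1, 18, 36, 34), (28, 1, 18, 36, 5), (28, 1, 19, 2, 18), (28, 1, 19, 2, 20), (28, 1, 37, 15, 38), (28, 1, 6, 24, 28), (28, 1, 6, 24, 7), (28, 11, 18, 36, 34), (28, 11, 18, 36, 5), (28, 11, 19, 2, 18), (28, 11, 19, 2, 20), (28, 11, 37, 15, 38), (28, 11, 6, 24, 28), (28, 11, 6, 24, 7), (28, 16, 18, 36, 34), (28, 16, 18, 36, 5), (28, 16, 19, 2, 18), (28, 16, 19, 2, 20), (28, 16, 37, 15, 38), (28, 16, 6, 24, 28), (28, 16, 6, 24, 7), (28, 38, 18, 36, 34), (28, 38, 18, 36, 5), (28, 38, 19, 2, 18), (28, 38, 19, 2, 20), (28, 38, 37, 15, 38), (28, 38, 6, 24, 28), (28, 38, 6, 24, 7), (40, 17, 10, 18, 17), (40, 32, 10, 18, 17), (40, 36, 10, 18, 17), (40, 37, 10, 18, 17)}
Filtering on A >= 32 leaves {(28, 38, 18, 36, 34), (28, 38, 18, 36, 5), (28, 38, 19, 2, 18), (28, 38, 19, 2, 20), (28, 38, 37, 15, 38), (28, 38, 6, 24, 28), (28, 38, 6, 24, 7), (40, 32, 10, 18, 17), (40, 36, 10, 18, 17), (40, 37, 10, 18, 17)}.
Keep only column(s) A (6 duplicate(s) eliminated): {32, 36, 37, 38}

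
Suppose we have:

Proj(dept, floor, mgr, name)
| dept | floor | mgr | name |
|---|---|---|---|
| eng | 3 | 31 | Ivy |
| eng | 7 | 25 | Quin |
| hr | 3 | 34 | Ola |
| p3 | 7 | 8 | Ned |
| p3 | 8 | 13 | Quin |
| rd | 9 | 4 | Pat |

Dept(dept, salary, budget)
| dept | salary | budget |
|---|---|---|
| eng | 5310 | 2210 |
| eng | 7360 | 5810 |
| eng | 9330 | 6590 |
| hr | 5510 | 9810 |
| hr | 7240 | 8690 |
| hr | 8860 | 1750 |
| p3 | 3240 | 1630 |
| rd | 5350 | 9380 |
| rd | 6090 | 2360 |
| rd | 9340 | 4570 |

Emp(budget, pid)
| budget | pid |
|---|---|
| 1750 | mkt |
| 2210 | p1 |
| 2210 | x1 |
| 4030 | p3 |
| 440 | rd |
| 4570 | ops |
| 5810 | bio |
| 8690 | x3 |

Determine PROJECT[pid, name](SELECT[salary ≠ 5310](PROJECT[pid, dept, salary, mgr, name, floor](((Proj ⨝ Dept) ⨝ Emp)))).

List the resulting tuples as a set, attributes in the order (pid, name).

{(bio, Ivy), (bio, Quin), (mkt, Ola), (ops, Pat), (x3, Ola)}

Joining Proj and Dept on dept yields {(eng, 3, 31, Ivy, 5310, 2210), (eng, 3, 31, Ivy, 7360, 5810), (eng, 3, 31, Ivy, 9330, 6590), (eng, 7, 25, Quin, 5310, 2210), (eng, 7, 25, Quin, 7360, 5810), (eng, 7, 25, Quin, 9330, 6590), (hr, 3, 34, Ola, 5510, 9810), (hr, 3, 34, Ola, 7240, 8690), (hr, 3, 34, Ola, 8860, 1750), (p3, 7, 8, Ned, 3240, 1630), (p3, 8, 13, Quin, 3240, 1630), (rd, 9, 4, Pat, 5350, 9380), (rd, 9, 4, Pat, 6090, 2360), (rd, 9, 4, Pat, 9340, 4570)}.
Joining (Proj ⨝ Dept) and Emp on budget yields {(eng, 3, 31, Ivy, 5310, 2210, p1), (eng, 3, 31, Ivy, 5310, 2210, x1), (eng, 3, 31, Ivy, 7360, 5810, bio), (eng, 7, 25, Quin, 5310, 2210, p1), (eng, 7, 25, Quin, 5310, 2210, x1), (eng, 7, 25, Quin, 7360, 5810, bio), (hr, 3, 34, Ola, 7240, 8690, x3), (hr, 3, 34, Ola, 8860, 1750, mkt), (rd, 9, 4, Pat, 9340, 4570, ops)}.
Projecting to pid, dept, salary, mgr, name, floor: {(bio, eng, 7360, 25, Quin, 7), (bio, eng, 7360, 31, Ivy, 3), (mkt, hr, 8860, 34, Ola, 3), (ops, rd, 9340, 4, Pat, 9), (p1, eng, 5310, 25, Quin, 7), (p1, eng, 5310, 31, Ivy, 3), (x1, eng, 5310, 25, Quin, 7), (x1, eng, 5310, 31, Ivy, 3), (x3, hr, 7240, 34, Ola, 3)}
Apply σ_{salary ≠ 5310}; surviving tuples: {(bio, eng, 7360, 25, Quin, 7), (bio, eng, 7360, 31, Ivy, 3), (mkt, hr, 8860, 34, Ola, 3), (ops, rd, 9340, 4, Pat, 9), (x3, hr, 7240, 34, Ola, 3)}
Projecting to pid, name: {(bio, Ivy), (bio, Quin), (mkt, Ola), (ops, Pat), (x3, Ola)}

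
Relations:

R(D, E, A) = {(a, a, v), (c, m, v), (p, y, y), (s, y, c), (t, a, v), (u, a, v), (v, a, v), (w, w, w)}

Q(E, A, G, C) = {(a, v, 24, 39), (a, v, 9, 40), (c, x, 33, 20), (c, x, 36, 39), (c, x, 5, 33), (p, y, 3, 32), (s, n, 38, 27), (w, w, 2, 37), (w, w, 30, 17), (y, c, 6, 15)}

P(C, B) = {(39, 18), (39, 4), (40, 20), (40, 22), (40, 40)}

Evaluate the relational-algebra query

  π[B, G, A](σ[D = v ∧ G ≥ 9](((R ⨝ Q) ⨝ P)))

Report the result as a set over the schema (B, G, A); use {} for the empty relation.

R ⋈ Q (natural join on E, A): {(a, a, v, 24, 39), (a, a, v, 9, 40), (s, y, c, 6, 15), (t, a, v, 24, 39), (t, a, v, 9, 40), (u, a, v, 24, 39), (u, a, v, 9, 40), (v, a, v, 24, 39), (v, a, v, 9, 40), (w, w, w, 2, 37), (w, w, w, 30, 17)}
(R ⨝ Q) ⋈ P (natural join on C): {(a, a, v, 24, 39, 18), (a, a, v, 24, 39, 4), (a, a, v, 9, 40, 20), (a, a, v, 9, 40, 22), (a, a, v, 9, 40, 40), (t, a, v, 24, 39, 18), (t, a, v, 24, 39, 4), (t, a, v, 9, 40, 20), (t, a, v, 9, 40, 22), (t, a, v, 9, 40, 40), (u, a, v, 24, 39, 18), (u, a, v, 24, 39, 4), (u, a, v, 9, 40, 20), (u, a, v, 9, 40, 22), (u, a, v, 9, 40, 40), (v, a, v, 24, 39, 18), (v, a, v, 24, 39, 4), (v, a, v, 9, 40, 20), (v, a, v, 9, 40, 22), (v, a, v, 9, 40, 40)}
Filtering on D = v ∧ G ≥ 9 leaves {(v, a, v, 24, 39, 18), (v, a, v, 24, 39, 4), (v, a, v, 9, 40, 20), (v, a, v, 9, 40, 22), (v, a, v, 9, 40, 40)}.
Projecting to B, G, A: {(18, 24, v), (20, 9, v), (22, 9, v), (4, 24, v), (40, 9, v)}

{(18, 24, v), (20, 9, v), (22, 9, v), (4, 24, v), (40, 9, v)}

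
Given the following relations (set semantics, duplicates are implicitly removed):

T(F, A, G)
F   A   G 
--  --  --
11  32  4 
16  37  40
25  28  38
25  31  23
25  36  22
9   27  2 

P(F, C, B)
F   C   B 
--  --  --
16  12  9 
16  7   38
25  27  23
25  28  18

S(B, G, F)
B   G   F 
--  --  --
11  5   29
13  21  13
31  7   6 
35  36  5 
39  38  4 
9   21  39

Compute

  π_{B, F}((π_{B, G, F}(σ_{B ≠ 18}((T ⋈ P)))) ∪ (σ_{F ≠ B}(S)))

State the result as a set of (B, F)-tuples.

T ⋈ P (natural join on F): {(16, 37, 40, 12, 9), (16, 37, 40, 7, 38), (25, 28, 38, 27, 23), (25, 28, 38, 28, 18), (25, 31, 23, 27, 23), (25, 31, 23, 28, 18), (25, 36, 22, 27, 23), (25, 36, 22, 28, 18)}
Filtering on B ≠ 18 leaves {(16, 37, 40, 12, 9), (16, 37, 40, 7, 38), (25, 28, 38, 27, 23), (25, 31, 23, 27, 23), (25, 36, 22, 27, 23)}.
π[B, G, F]: project onto (B, G, F) → {(23, 22, 25), (23, 23, 25), (23, 38, 25), (38, 40, 16), (9, 40, 16)}
Filtering on F ≠ B leaves {(11, 5, 29), (31, 7, 6), (35, 36, 5), (39, 38, 4), (9, 21, 39)}.
Taking the union: {(11, 5, 29), (23, 22, 25), (23, 23, 25), (23, 38, 25), (31, 7, 6), (35, 36, 5), (38, 40, 16), (39, 38, 4), (9, 21, 39), (9, 40, 16)}
π[B, F]: project onto (B, F) (2 duplicate(s) eliminated) → {(11, 29), (23, 25), (31, 6), (35, 5), (38, 16), (39, 4), (9, 16), (9, 39)}

{(11, 29), (23, 25), (31, 6), (35, 5), (38, 16), (39, 4), (9, 16), (9, 39)}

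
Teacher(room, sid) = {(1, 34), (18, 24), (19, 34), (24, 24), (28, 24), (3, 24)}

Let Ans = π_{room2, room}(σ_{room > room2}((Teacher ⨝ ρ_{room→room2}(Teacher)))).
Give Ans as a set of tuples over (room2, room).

{(1, 19), (18, 24), (18, 28), (24, 28), (3, 18), (3, 24), (3, 28)}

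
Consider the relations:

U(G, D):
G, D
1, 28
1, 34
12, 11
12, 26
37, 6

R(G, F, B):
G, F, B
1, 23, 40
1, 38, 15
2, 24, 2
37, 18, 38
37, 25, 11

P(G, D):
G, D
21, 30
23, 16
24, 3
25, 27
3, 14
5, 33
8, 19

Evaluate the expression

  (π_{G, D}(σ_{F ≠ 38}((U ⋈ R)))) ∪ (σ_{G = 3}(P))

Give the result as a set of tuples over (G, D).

Natural join on G: {(1, 28, 23, 40), (1, 28, 38, 15), (1, 34, 23, 40), (1, 34, 38, 15), (37, 6, 18, 38), (37, 6, 25, 11)}
Apply σ_{F ≠ 38}; surviving tuples: {(1, 28, 23, 40), (1, 34, 23, 40), (37, 6, 18, 38), (37, 6, 25, 11)}
Projecting to G, D (1 duplicate(s) eliminated): {(1, 28), (1, 34), (37, 6)}
Apply σ_{G = 3}; surviving tuples: {(3, 14)}
Union: {(1, 28), (1, 34), (37, 6)} with {(3, 14)} → {(1, 28), (1, 34), (3, 14), (37, 6)}

{(1, 28), (1, 34), (3, 14), (37, 6)}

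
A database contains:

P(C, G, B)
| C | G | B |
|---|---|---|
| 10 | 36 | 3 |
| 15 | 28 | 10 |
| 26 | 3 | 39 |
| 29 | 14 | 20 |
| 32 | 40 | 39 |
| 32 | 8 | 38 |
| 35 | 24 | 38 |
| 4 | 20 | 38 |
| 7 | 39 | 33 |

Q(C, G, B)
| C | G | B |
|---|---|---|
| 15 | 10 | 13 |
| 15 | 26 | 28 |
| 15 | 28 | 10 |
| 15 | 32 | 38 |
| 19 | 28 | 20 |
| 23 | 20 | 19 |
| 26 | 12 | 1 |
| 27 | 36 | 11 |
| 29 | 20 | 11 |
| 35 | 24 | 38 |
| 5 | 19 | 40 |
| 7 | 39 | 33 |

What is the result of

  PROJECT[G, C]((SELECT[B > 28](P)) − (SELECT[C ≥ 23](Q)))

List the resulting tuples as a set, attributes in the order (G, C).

{(20, 4), (3, 26), (39, 7), (40, 32), (8, 32)}

Apply σ_{B > 28}; surviving tuples: {(26, 3, 39), (32, 40, 39), (32, 8, 38), (35, 24, 38), (4, 20, 38), (7, 39, 33)}
Apply σ_{C ≥ 23}; surviving tuples: {(23, 20, 19), (26, 12, 1), (27, 36, 11), (29, 20, 11), (35, 24, 38)}
Set difference of the two operands is {(26, 3, 39), (32, 40, 39), (32, 8, 38), (4, 20, 38), (7, 39, 33)}.
Keep only column(s) G, C: {(20, 4), (3, 26), (39, 7), (40, 32), (8, 32)}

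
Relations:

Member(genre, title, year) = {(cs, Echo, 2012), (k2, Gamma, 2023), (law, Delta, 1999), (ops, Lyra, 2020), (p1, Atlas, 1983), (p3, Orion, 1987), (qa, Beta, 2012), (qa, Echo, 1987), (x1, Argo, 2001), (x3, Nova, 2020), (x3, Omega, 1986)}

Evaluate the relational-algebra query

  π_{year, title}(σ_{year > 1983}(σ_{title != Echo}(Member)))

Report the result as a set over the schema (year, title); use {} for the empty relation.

σ[title != Echo]: keep tuples satisfying title != Echo → {(k2, Gamma, 2023), (law, Delta, 1999), (ops, Lyra, 2020), (p1, Atlas, 1983), (p3, Orion, 1987), (qa, Beta, 2012), (x1, Argo, 2001), (x3, Nova, 2020), (x3, Omega, 1986)}
σ[year > 1983]: keep tuples satisfying year > 1983 → {(k2, Gamma, 2023), (law, Delta, 1999), (ops, Lyra, 2020), (p3, Orion, 1987), (qa, Beta, 2012), (x1, Argo, 2001), (x3, Nova, 2020), (x3, Omega, 1986)}
Keep only column(s) year, title: {(1986, Omega), (1987, Orion), (1999, Delta), (2001, Argo), (2012, Beta), (2020, Lyra), (2020, Nova), (2023, Gamma)}

{(1986, Omega), (1987, Orion), (1999, Delta), (2001, Argo), (2012, Beta), (2020, Lyra), (2020, Nova), (2023, Gamma)}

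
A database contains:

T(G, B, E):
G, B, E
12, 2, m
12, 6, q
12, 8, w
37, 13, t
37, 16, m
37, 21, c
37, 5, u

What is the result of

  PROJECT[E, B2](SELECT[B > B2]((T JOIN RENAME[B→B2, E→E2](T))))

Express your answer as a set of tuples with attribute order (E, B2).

ρ[B→B2, E→E2]: schema becomes (G, B2, E2); tuples unchanged.
Joining T and RENAME[B→B2, E→E2](T) on G yields {(12, 2, m, 2, m), (12, 2, m, 6, q), (12, 2, m, 8, w), (12, 6, q, 2, m), (12, 6, q, 6, q), (12, 6, q, 8, w), (12, 8, w, 2, m), (12, 8, w, 6, q), (12, 8, w, 8, w), (37, 13, t, 13, t), (37, 13, t, 16, m), (37, 13, t, 21, c), (37, 13, t, 5, u), (37, 16, m, 13, t), (37, 16, m, 16, m), (37, 16, m, 21, c), (37, 16, m, 5, u), (37, 21, c, 13, t), (37, 21, c, 16, m), (37, 21, c, 21, c), (37, 21, c, 5, u), (37, 5, u, 13, t), (37, 5, u, 16, m), (37, 5, u, 21, c), (37, 5, u, 5, u)}.
Apply σ_{B > B2}; surviving tuples: {(12, 6, q, 2, m), (12, 8, w, 2, m), (12, 8, w, 6, q), (37, 13, t, 5, u), (37, 16, m, 13, t), (37, 16, m, 5, u), (37, 21, c, 13, t), (37, 21, c, 16, m), (37, 21, c, 5, u)}
π_{E, B2} gives {(c, 13), (c, 16), (c, 5), (m, 13), (m, 5), (q, 2), (t, 5), (w, 2), (w, 6)}.

{(c, 13), (c, 16), (c, 5), (m, 13), (m, 5), (q, 2), (t, 5), (w, 2), (w, 6)}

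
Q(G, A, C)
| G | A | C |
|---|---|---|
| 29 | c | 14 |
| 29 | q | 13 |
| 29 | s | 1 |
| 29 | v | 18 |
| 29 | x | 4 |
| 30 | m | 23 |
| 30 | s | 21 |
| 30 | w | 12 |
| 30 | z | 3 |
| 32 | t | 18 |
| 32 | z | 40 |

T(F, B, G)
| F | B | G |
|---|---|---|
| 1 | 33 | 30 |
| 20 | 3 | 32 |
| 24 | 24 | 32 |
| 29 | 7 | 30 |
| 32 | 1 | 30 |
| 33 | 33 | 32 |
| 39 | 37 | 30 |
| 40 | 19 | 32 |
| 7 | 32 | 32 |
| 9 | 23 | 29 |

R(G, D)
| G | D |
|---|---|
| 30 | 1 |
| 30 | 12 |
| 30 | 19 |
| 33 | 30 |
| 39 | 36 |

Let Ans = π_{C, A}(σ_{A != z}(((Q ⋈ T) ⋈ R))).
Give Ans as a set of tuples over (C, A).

Q ⋈ T (natural join on G): {(29, c, 14, 9, 23), (29, q, 13, 9, 23), (29, s, 1, 9, 23), (29, v, 18, 9, 23), (29, x, 4, 9, 23), (30, m, 23, 1, 33), (30, m, 23, 29, 7), (30, m, 23, 32, 1), (30, m, 23, 39, 37), (30, s, 21, 1, 33), (30, s, 21, 29, 7), (30, s, 21, 32, 1), (30, s, 21, 39, 37), (30, w, 12, 1, 33), (30, w, 12, 29, 7), (30, w, 12, 32, 1), (30, w, 12, 39, 37), (30, z, 3, 1, 33), (30, z, 3, 29, 7), (30, z, 3, 32, 1), (30, z, 3, 39, 37), (32, t, 18, 20, 3), (32, t, 18, 24, 24), (32, t, 18, 33, 33), (32, t, 18, 40, 19), (32, t, 18, 7, 32), (32, z, 40, 20, 3), (32, z, 40, 24, 24), (32, z, 40, 33, 33), (32, z, 40, 40, 19), (32, z, 40, 7, 32)}
(Q ⋈ T) ⋈ R (natural join on G): {(30, m, 23, 1, 33, 1), (30, m, 23, 1, 33, 12), (30, m, 23, 1, 33, 19), (30, m, 23, 29, 7, 1), (30, m, 23, 29, 7, 12), (30, m, 23, 29, 7, 19), (30, m, 23, 32, 1, 1), (30, m, 23, 32, 1, 12), (30, m, 23, 32, 1, 19), (30, m, 23, 39, 37, 1), (30, m, 23, 39, 37, 12), (30, m, 23, 39, 37, 19), (30, s, 21, 1, 33, 1), (30, s, 21, 1, 33, 12), (30, s, 21, 1, 33, 19), (30, s, 21, 29, 7, 1), (30, s, 21, 29, 7, 12), (30, s, 21, 29, 7, 19), (30, s, 21, 32, 1, 1), (30, s, 21, 32, 1, 12), (30, s, 21, 32, 1, 19), (30, s, 21, 39, 37, 1), (30, s, 21, 39, 37, 12), (30, s, 21, 39, 37, 19), (30, w, 12, 1, 33, 1), (30, w, 12, 1, 33, 12), (30, w, 12, 1, 33, 19), (30, w, 12, 29, 7, 1), (30, w, 12, 29, 7, 12), (30, w, 12, 29, 7, 19), (30, w, 12, 32, 1, 1), (30, w, 12, 32, 1, 12), (30, w, 12, 32, 1, 19), (30, w, 12, 39, 37, 1), (30, w, 12, 39, 37, 12), (30, w, 12, 39, 37, 19), (30, z, 3, 1, 33, 1), (30, z, 3, 1, 33, 12), (30, z, 3, 1, 33, 19), (30, z, 3, 29, 7, 1), (30, z, 3, 29, 7, 12), (30, z, 3, 29, 7, 19), (30, z, 3, 32, 1, 1), (30, z, 3, 32, 1, 12), (30, z, 3, 32, 1, 19), (30, z, 3, 39, 37, 1), (30, z, 3, 39, 37, 12), (30, z, 3, 39, 37, 19)}
Selection A != z: {(30, m, 23, 1, 33, 1), (30, m, 23, 1, 33, 12), (30, m, 23, 1, 33, 19), (30, m, 23, 29, 7, 1), (30, m, 23, 29, 7, 12), (30, m, 23, 29, 7, 19), (30, m, 23, 32, 1, 1), (30, m, 23, 32, 1, 12), (30, m, 23, 32, 1, 19), (30, m, 23, 39, 37, 1), (30, m, 23, 39, 37, 12), (30, m, 23, 39, 37, 19), (30, s, 21, 1, 33, 1), (30, s, 21, 1, 33, 12), (30, s, 21, 1, 33, 19), (30, s, 21, 29, 7, 1), (30, s, 21, 29, 7, 12), (30, s, 21, 29, 7, 19), (30, s, 21, 32, 1, 1), (30, s, 21, 32, 1, 12), (30, s, 21, 32, 1, 19), (30, s, 21, 39, 37, 1), (30, s, 21, 39, 37, 12), (30, s, 21, 39, 37, 19), (30, w, 12, 1, 33, 1), (30, w, 12, 1, 33, 12), (30, w, 12, 1, 33, 19), (30, w, 12, 29, 7, 1), (30, w, 12, 29, 7, 12), (30, w, 12, 29, 7, 19), (30, w, 12, 32, 1, 1), (30, w, 12, 32, 1, 12), (30, w, 12, 32, 1, 19), (30, w, 12, 39, 37, 1), (30, w, 12, 39, 37, 12), (30, w, 12, 39, 37, 19)}
π_{C, A} gives {(12, w), (21, s), (23, m)} (33 duplicate(s) eliminated).

{(12, w), (21, s), (23, m)}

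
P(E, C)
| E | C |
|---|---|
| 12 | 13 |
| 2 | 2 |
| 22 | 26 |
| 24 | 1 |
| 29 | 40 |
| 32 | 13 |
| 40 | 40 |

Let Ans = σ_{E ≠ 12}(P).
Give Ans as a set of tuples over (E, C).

{(2, 2), (22, 26), (24, 1), (29, 40), (32, 13), (40, 40)}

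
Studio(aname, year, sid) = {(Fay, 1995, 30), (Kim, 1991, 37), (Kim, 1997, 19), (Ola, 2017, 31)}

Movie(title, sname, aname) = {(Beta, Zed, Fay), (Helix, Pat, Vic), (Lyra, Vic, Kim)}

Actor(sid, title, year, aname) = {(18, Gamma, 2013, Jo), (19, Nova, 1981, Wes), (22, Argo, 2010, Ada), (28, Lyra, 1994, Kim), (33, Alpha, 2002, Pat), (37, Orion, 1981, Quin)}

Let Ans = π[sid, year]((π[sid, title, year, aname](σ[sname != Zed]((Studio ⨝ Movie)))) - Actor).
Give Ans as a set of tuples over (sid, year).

{(19, 1997), (37, 1991)}

Natural join on aname: {(Fay, 1995, 30, Beta, Zed), (Kim, 1991, 37, Lyra, Vic), (Kim, 1997, 19, Lyra, Vic)}
σ[sname != Zed]: keep tuples satisfying sname != Zed → {(Kim, 1991, 37, Lyra, Vic), (Kim, 1997, 19, Lyra, Vic)}
π[sid, title, year, aname]: project onto (sid, title, year, aname) → {(19, Lyra, 1997, Kim), (37, Lyra, 1991, Kim)}
Difference: {(19, Lyra, 1997, Kim), (37, Lyra, 1991, Kim)} with {(18, Gamma, 2013, Jo), (19, Nova, 1981, Wes), (22, Argo, 2010, Ada), (28, Lyra, 1994, Kim), (33, Alpha, 2002, Pat), (37, Orion, 1981, Quin)} → {(19, Lyra, 1997, Kim), (37, Lyra, 1991, Kim)}
π[sid, year]: project onto (sid, year) → {(19, 1997), (37, 1991)}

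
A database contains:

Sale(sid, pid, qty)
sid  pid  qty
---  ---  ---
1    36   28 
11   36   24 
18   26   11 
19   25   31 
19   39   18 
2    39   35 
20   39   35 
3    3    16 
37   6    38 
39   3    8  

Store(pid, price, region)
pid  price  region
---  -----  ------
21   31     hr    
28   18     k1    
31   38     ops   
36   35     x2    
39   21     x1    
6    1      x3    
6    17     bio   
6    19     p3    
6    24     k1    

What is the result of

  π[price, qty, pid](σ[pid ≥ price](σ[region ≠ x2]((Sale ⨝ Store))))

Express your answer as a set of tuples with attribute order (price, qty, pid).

Sale ⋈ Store (natural join on pid): {(1, 36, 28, 35, x2), (11, 36, 24, 35, x2), (19, 39, 18, 21, x1), (2, 39, 35, 21, x1), (20, 39, 35, 21, x1), (37, 6, 38, 1, x3), (37, 6, 38, 17, bio), (37, 6, 38, 19, p3), (37, 6, 38, 24, k1)}
Selection region ≠ x2: {(19, 39, 18, 21, x1), (2, 39, 35, 21, x1), (20, 39, 35, 21, x1), (37, 6, 38, 1, x3), (37, 6, 38, 17, bio), (37, 6, 38, 19, p3), (37, 6, 38, 24, k1)}
Selection pid ≥ price: {(19, 39, 18, 21, x1), (2, 39, 35, 21, x1), (20, 39, 35, 21, x1), (37, 6, 38, 1, x3)}
π[price, qty, pid]: project onto (price, qty, pid) (1 duplicate(s) eliminated) → {(1, 38, 6), (21, 18, 39), (21, 35, 39)}

{(1, 38, 6), (21, 18, 39), (21, 35, 39)}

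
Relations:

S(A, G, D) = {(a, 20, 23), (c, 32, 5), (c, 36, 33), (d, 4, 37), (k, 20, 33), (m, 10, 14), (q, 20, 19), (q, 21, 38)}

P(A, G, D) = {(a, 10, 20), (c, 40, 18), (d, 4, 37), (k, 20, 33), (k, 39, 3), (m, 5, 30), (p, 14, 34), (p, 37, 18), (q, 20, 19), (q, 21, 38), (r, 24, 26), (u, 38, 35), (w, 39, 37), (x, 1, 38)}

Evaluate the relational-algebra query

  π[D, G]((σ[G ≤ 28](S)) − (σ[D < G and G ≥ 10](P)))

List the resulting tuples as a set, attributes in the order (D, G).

{(14, 10), (23, 20), (33, 20), (37, 4), (38, 21)}

Apply σ_{G ≤ 28}; surviving tuples: {(a, 20, 23), (d, 4, 37), (k, 20, 33), (m, 10, 14), (q, 20, 19), (q, 21, 38)}
Apply σ_{D < G and G ≥ 10}; surviving tuples: {(c, 40, 18), (k, 39, 3), (p, 37, 18), (q, 20, 19), (u, 38, 35), (w, 39, 37)}
Set difference of the two operands is {(a, 20, 23), (d, 4, 37), (k, 20, 33), (m, 10, 14), (q, 21, 38)}.
π[D, G]: project onto (D, G) → {(14, 10), (23, 20), (33, 20), (37, 4), (38, 21)}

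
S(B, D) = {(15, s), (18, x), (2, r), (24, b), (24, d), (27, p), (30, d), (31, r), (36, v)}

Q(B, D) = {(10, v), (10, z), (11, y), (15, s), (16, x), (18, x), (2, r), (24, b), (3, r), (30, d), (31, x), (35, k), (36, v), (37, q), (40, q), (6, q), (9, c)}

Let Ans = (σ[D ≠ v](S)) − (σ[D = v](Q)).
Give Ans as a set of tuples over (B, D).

{(15, s), (18, x), (2, r), (24, b), (24, d), (27, p), (30, d), (31, r)}

σ[D ≠ v]: keep tuples satisfying D ≠ v → {(15, s), (18, x), (2, r), (24, b), (24, d), (27, p), (30, d), (31, r)}
σ[D = v]: keep tuples satisfying D = v → {(10, v), (36, v)}
Taking the difference: {(15, s), (18, x), (2, r), (24, b), (24, d), (27, p), (30, d), (31, r)}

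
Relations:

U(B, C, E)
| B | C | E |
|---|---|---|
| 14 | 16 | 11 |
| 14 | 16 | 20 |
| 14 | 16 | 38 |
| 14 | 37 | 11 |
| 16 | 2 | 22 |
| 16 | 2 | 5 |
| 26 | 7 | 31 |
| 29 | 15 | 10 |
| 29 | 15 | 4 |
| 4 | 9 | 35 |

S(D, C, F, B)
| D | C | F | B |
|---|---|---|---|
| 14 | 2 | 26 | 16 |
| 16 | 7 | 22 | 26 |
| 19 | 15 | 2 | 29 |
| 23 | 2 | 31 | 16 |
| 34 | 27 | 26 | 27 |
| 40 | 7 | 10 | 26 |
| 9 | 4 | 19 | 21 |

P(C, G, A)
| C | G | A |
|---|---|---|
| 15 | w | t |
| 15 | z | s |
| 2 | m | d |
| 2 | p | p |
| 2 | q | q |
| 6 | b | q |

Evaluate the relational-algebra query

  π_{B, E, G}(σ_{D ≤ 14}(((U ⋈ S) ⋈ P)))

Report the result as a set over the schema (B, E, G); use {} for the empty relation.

Natural join on B, C: {(16, 2, 22, 14, 26), (16, 2, 22, 23, 31), (16, 2, 5, 14, 26), (16, 2, 5, 23, 31), (26, 7, 31, 16, 22), (26, 7, 31, 40, 10), (29, 15, 10, 19, 2), (29, 15, 4, 19, 2)}
Natural join on C: {(16, 2, 22, 14, 26, m, d), (16, 2, 22, 14, 26, p, p), (16, 2, 22, 14, 26, q, q), (16, 2, 22, 23, 31, m, d), (16, 2, 22, 23, 31, p, p), (16, 2, 22, 23, 31, q, q), (16, 2, 5, 14, 26, m, d), (16, 2, 5, 14, 26, p, p), (16, 2, 5, 14, 26, q, q), (16, 2, 5, 23, 31, m, d), (16, 2, 5, 23, 31, p, p), (16, 2, 5, 23, 31, q, q), (29, 15, 10, 19, 2, w, t), (29, 15, 10, 19, 2, z, s), (29, 15, 4, 19, 2, w, t), (29, 15, 4, 19, 2, z, s)}
Filtering on D ≤ 14 leaves {(16, 2, 22, 14, 26, m, d), (16, 2, 22, 14, 26, p, p), (16, 2, 22, 14, 26, q, q), (16, 2, 5, 14, 26, m, d), (16, 2, 5, 14, 26, p, p), (16, 2, 5, 14, 26, q, q)}.
Projecting to B, E, G: {(16, 22, m), (16, 22, p), (16, 22, q), (16, 5, m), (16, 5, p), (16, 5, q)}

{(16, 22, m), (16, 22, p), (16, 22, q), (16, 5, m), (16, 5, p), (16, 5, q)}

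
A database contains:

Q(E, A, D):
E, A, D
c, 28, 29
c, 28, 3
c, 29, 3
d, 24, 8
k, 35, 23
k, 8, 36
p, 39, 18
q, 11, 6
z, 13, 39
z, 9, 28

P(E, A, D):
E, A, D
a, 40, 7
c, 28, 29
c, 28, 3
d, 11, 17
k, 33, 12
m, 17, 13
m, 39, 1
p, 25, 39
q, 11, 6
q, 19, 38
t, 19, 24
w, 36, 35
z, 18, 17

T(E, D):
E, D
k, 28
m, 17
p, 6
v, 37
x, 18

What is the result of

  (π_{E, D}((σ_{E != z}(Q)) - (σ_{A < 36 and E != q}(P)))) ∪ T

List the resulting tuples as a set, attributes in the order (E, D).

{(c, 3), (d, 8), (k, 23), (k, 28), (k, 36), (m, 17), (p, 18), (p, 6), (q, 6), (v, 37), (x, 18)}

Selection E != z: {(c, 28, 29), (c, 28, 3), (c, 29, 3), (d, 24, 8), (k, 35, 23), (k, 8, 36), (p, 39, 18), (q, 11, 6)}
Selection A < 36 and E != q: {(c, 28, 29), (c, 28, 3), (d, 11, 17), (k, 33, 12), (m, 17, 13), (p, 25, 39), (t, 19, 24), (z, 18, 17)}
Taking the difference: {(c, 29, 3), (d, 24, 8), (k, 35, 23), (k, 8, 36), (p, 39, 18), (q, 11, 6)}
Keep only column(s) E, D: {(c, 3), (d, 8), (k, 23), (k, 36), (p, 18), (q, 6)}
Taking the union: {(c, 3), (d, 8), (k, 23), (k, 28), (k, 36), (m, 17), (p, 18), (p, 6), (q, 6), (v, 37), (x, 18)}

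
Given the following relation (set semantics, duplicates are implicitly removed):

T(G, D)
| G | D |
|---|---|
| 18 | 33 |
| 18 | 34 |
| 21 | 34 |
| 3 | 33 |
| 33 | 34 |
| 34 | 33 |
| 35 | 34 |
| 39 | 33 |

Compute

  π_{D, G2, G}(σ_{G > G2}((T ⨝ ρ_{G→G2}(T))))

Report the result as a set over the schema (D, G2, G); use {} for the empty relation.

ρ[G→G2]: schema becomes (G2, D); tuples unchanged.
Joining T and ρ_{G→G2}(T) on D yields {(18, 33, 18), (18, 33, 3), (18, 33, 34), (18, 33, 39), (18, 34, 18), (18, 34, 21), (18, 34, 33), (18, 34, 35), (21, 34, 18), (21, 34, 21), (21, 34, 33), (21, 34, 35), (3, 33, 18), (3, 33, 3), (3, 33, 34), (3, 33, 39), (33, 34, 18), (33, 34, 21), (33, 34, 33), (33, 34, 35), (34, 33, 18), (34, 33, 3), (34, 33, 34), (34, 33, 39), (35, 34, 18), (35, 34, 21), (35, 34, 33), (35, 34, 35), (39, 33, 18), (39, 33, 3), (39, 33, 34), (39, 33, 39)}.
Filtering on G > G2 leaves {(18, 33, 3), (21, 34, 18), (33, 34, 18), (33, 34, 21), (34, 33, 18), (34, 33, 3), (35, 34, 18), (35, 34, 21), (35, 34, 33), (39, 33, 18), (39, 33, 3), (39, 33, 34)}.
Projecting to D, G2, G: {(33, 18, 34), (33, 18, 39), (33, 3, 18), (33, 3, 34), (33, 3, 39), (33, 34, 39), (34, 18, 21), (34, 18, 33), (34, 18, 35), (34, 21, 33), (34, 21, 35), (34, 33, 35)}

{(33, 18, 34), (33, 18, 39), (33, 3, 18), (33, 3, 34), (33, 3, 39), (33, 34, 39), (34, 18, 21), (34, 18, 33), (34, 18, 35), (34, 21, 33), (34, 21, 35), (34, 33, 35)}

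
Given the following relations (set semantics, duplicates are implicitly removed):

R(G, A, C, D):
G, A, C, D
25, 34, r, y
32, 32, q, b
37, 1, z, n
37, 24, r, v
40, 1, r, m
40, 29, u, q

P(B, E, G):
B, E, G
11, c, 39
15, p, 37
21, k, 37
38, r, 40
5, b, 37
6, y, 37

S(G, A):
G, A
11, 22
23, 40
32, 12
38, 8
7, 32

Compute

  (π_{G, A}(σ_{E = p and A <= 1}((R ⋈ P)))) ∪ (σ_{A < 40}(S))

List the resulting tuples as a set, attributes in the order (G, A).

R ⋈ P (natural join on G): {(37, 1, z, n, 15, p), (37, 1, z, n, 21, k), (37, 1, z, n, 5, b), (37, 1, z, n, 6, y), (37, 24, r, v, 15, p), (37, 24, r, v, 21, k), (37, 24, r, v, 5, b), (37, 24, r, v, 6, y), (40, 1, r, m, 38, r), (40, 29, u, q, 38, r)}
Filtering on E = p and A <= 1 leaves {(37, 1, z, n, 15, p)}.
π[G, A]: project onto (G, A) → {(37, 1)}
Filtering on A < 40 leaves {(11, 22), (32, 12), (38, 8), (7, 32)}.
Union: {(37, 1)} with {(11, 22), (32, 12), (38, 8), (7, 32)} → {(11, 22), (32, 12), (37, 1), (38, 8), (7, 32)}

{(11, 22), (32, 12), (37, 1), (38, 8), (7, 32)}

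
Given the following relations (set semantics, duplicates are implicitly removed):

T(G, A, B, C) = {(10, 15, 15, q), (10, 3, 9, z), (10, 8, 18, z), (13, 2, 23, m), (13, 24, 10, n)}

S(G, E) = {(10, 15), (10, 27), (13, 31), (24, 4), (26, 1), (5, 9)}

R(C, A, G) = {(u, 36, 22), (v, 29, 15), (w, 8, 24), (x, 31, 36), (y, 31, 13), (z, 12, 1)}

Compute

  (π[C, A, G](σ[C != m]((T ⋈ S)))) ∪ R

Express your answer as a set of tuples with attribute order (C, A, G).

{(n, 24, 13), (q, 15, 10), (u, 36, 22), (v, 29, 15), (w, 8, 24), (x, 31, 36), (y, 31, 13), (z, 12, 1), (z, 3, 10), (z, 8, 10)}

Natural join on G: {(10, 15, 15, q, 15), (10, 15, 15, q, 27), (10, 3, 9, z, 15), (10, 3, 9, z, 27), (10, 8, 18, z, 15), (10, 8, 18, z, 27), (13, 2, 23, m, 31), (13, 24, 10, n, 31)}
Selection C != m: {(10, 15, 15, q, 15), (10, 15, 15, q, 27), (10, 3, 9, z, 15), (10, 3, 9, z, 27), (10, 8, 18, z, 15), (10, 8, 18, z, 27), (13, 24, 10, n, 31)}
Keep only column(s) C, A, G (3 duplicate(s) eliminated): {(n, 24, 13), (q, 15, 10), (z, 3, 10), (z, 8, 10)}
Set union of the two operands is {(n, 24, 13), (q, 15, 10), (u, 36, 22), (v, 29, 15), (w, 8, 24), (x, 31, 36), (y, 31, 13), (z, 12, 1), (z, 3, 10), (z, 8, 10)}.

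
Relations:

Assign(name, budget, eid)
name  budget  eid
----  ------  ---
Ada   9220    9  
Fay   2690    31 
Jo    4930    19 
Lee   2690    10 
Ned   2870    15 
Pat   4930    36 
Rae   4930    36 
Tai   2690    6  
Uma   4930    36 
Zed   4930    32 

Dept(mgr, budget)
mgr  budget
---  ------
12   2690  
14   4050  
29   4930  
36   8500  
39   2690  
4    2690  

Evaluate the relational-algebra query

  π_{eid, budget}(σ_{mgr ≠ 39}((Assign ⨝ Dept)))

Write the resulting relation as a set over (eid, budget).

{(10, 2690), (19, 4930), (31, 2690), (32, 4930), (36, 4930), (6, 2690)}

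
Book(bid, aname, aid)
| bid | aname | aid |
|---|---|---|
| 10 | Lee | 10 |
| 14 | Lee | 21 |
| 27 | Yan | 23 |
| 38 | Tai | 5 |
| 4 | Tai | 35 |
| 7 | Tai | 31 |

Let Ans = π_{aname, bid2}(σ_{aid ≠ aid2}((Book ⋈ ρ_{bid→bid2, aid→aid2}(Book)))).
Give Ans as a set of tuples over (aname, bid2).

{(Lee, 10), (Lee, 14), (Tai, 38), (Tai, 4), (Tai, 7)}

ρ[bid→bid2, aid→aid2]: schema becomes (bid2, aname, aid2); tuples unchanged.
Joining Book and ρ_{bid→bid2, aid→aid2}(Book) on aname yields {(10, Lee, 10, 10, 10), (10, Lee, 10, 14, 21), (14, Lee, 21, 10, 10), (14, Lee, 21, 14, 21), (27, Yan, 23, 27, 23), (38, Tai, 5, 38, 5), (38, Tai, 5, 4, 35), (38, Tai, 5, 7, 31), (4, Tai, 35, 38, 5), (4, Tai, 35, 4, 35), (4, Tai, 35, 7, 31), (7, Tai, 31, 38, 5), (7, Tai, 31, 4, 35), (7, Tai, 31, 7, 31)}.
Selection aid ≠ aid2: {(10, Lee, 10, 14, 21), (14, Lee, 21, 10, 10), (38, Tai, 5, 4, 35), (38, Tai, 5, 7, 31), (4, Tai, 35, 38, 5), (4, Tai, 35, 7, 31), (7, Tai, 31, 38, 5), (7, Tai, 31, 4, 35)}
Keep only column(s) aname, bid2 (3 duplicate(s) eliminated): {(Lee, 10), (Lee, 14), (Tai, 38), (Tai, 4), (Tai, 7)}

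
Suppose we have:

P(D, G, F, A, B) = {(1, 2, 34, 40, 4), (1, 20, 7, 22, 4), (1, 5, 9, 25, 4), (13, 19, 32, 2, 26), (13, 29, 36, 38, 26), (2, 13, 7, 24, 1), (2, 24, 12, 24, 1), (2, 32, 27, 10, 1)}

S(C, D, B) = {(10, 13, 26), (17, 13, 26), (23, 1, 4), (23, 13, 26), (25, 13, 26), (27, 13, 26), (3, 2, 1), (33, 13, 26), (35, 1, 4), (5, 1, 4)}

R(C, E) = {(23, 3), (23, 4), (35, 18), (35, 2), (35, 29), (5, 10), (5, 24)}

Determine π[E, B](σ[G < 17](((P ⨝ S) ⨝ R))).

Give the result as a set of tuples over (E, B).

{(10, 4), (18, 4), (2, 4), (24, 4), (29, 4), (3, 4), (4, 4)}

Natural join on D, B: {(1, 2, 34, 40, 4, 23), (1, 2, 34, 40, 4, 35), (1, 2, 34, 40, 4, 5), (1, 20, 7, 22, 4, 23), (1, 20, 7, 22, 4, 35), (1, 20, 7, 22, 4, 5), (1, 5, 9, 25, 4, 23), (1, 5, 9, 25, 4, 35), (1, 5, 9, 25, 4, 5), (13, 19, 32, 2, 26, 10), (13, 19, 32, 2, 26, 17), (13, 19, 32, 2, 26, 23), (13, 19, 32, 2, 26, 25), (13, 19, 32, 2, 26, 27), (13, 19, 32, 2, 26, 33), (13, 29, 36, 38, 26, 10), (13, 29, 36, 38, 26, 17), (13, 29, 36, 38, 26, 23), (13, 29, 36, 38, 26, 25), (13, 29, 36, 38, 26, 27), (13, 29, 36, 38, 26, 33), (2, 13, 7, 24, 1, 3), (2, 24, 12, 24, 1, 3), (2, 32, 27, 10, 1, 3)}
Natural join on C: {(1, 2, 34, 40, 4, 23, 3), (1, 2, 34, 40, 4, 23, 4), (1, 2, 34, 40, 4, 35, 18), (1, 2, 34, 40, 4, 35, 2), (1, 2, 34, 40, 4, 35, 29), (1, 2, 34, 40, 4, 5, 10), (1, 2, 34, 40, 4, 5, 24), (1, 20, 7, 22, 4, 23, 3), (1, 20, 7, 22, 4, 23, 4), (1, 20, 7, 22, 4, 35, 18), (1, 20, 7, 22, 4, 35, 2), (1, 20, 7, 22, 4, 35, 29), (1, 20, 7, 22, 4, 5, 10), (1, 20, 7, 22, 4, 5, 24), (1, 5, 9, 25, 4, 23, 3), (1, 5, 9, 25, 4, 23, 4), (1, 5, 9, 25, 4, 35, 18), (1, 5, 9, 25, 4, 35, 2), (1, 5, 9, 25, 4, 35, 29), (1, 5, 9, 25, 4, 5, 10), (1, 5, 9, 25, 4, 5, 24), (13, 19, 32, 2, 26, 23, 3), (13, 19, 32, 2, 26, 23, 4), (13, 29, 36, 38, 26, 23, 3), (13, 29, 36, 38, 26, 23, 4)}
σ[G < 17]: keep tuples satisfying G < 17 → {(1, 2, 34, 40, 4, 23, 3), (1, 2, 34, 40, 4, 23, 4), (1, 2, 34, 40, 4, 35, 18), (1, 2, 34, 40, 4, 35, 2), (1, 2, 34, 40, 4, 35, 29), (1, 2, 34, 40, 4, 5, 10), (1, 2, 34, 40, 4, 5, 24), (1, 5, 9, 25, 4, 23, 3), (1, 5, 9, 25, 4, 23, 4), (1, 5, 9, 25, 4, 35, 18), (1, 5, 9, 25, 4, 35, 2), (1, 5, 9, 25, 4, 35, 29), (1, 5, 9, 25, 4, 5, 10), (1, 5, 9, 25, 4, 5, 24)}
π_{E, B} gives {(10, 4), (18, 4), (2, 4), (24, 4), (29, 4), (3, 4), (4, 4)} (7 duplicate(s) eliminated).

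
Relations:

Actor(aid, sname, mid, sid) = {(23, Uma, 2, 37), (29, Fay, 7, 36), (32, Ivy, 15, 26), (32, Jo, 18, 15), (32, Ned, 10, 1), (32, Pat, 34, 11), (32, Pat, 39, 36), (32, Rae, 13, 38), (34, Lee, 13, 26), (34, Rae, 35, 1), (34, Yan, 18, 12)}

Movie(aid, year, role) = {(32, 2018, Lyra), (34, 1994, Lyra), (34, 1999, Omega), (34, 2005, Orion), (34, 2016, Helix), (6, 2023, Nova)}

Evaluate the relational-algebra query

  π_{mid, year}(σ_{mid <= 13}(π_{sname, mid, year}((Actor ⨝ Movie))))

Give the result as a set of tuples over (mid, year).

Natural join on aid: {(32, Ivy, 15, 26, 2018, Lyra), (32, Jo, 18, 15, 2018, Lyra), (32, Ned, 10, 1, 2018, Lyra), (32, Pat, 34, 11, 2018, Lyra), (32, Pat, 39, 36, 2018, Lyra), (32, Rae, 13, 38, 2018, Lyra), (34, Lee, 13, 26, 1994, Lyra), (34, Lee, 13, 26, 1999, Omega), (34, Lee, 13, 26, 2005, Orion), (34, Lee, 13, 26, 2016, Helix), (34, Rae, 35, 1, 1994, Lyra), (34, Rae, 35, 1, 1999, Omega), (34, Rae, 35, 1, 2005, Orion), (34, Rae, 35, 1, 2016, Helix), (34, Yan, 18, 12, 1994, Lyra), (34, Yan, 18, 12, 1999, Omega), (34, Yan, 18, 12, 2005, Orion), (34, Yan, 18, 12, 2016, Helix)}
Keep only column(s) sname, mid, year: {(Ivy, 15, 2018), (Jo, 18, 2018), (Lee, 13, 1994), (Lee, 13, 1999), (Lee, 13, 2005), (Lee, 13, 2016), (Ned, 10, 2018), (Pat, 34, 2018), (Pat, 39, 2018), (Rae, 13, 2018), (Rae, 35, 1994), (Rae, 35, 1999), (Rae, 35, 2005), (Rae, 35, 2016), (Yan, 18, 1994), (Yan, 18, 1999), (Yan, 18, 2005), (Yan, 18, 2016)}
Apply σ_{mid <= 13}; surviving tuples: {(Lee, 13, 1994), (Lee, 13, 1999), (Lee, 13, 2005), (Lee, 13, 2016), (Ned, 10, 2018), (Rae, 13, 2018)}
Keep only column(s) mid, year: {(10, 2018), (13, 1994), (13, 1999), (13, 2005), (13, 2016), (13, 2018)}

{(10, 2018), (13, 1994), (13, 1999), (13, 2005), (13, 2016), (13, 2018)}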